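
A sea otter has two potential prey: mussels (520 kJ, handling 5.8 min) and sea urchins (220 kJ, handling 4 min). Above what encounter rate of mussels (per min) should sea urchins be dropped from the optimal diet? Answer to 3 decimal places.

The zero-one rule: include sea urchins iff E₂/h₂ > λE₁/(1+λh₁). Equality gives the switch point.
λE₁h₂ = E₂ + λE₂h₁ ⇒ λ = E₂/(E₁h₂ − E₂h₁) = 220/(2080 − 1276) = 0.2736 per min.

0.274 per min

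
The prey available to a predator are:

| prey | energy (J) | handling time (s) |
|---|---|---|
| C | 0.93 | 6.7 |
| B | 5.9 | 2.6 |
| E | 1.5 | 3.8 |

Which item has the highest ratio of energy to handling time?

Profitability E/h (J/s): C = 0.93/6.7 = 0.139, B = 5.9/2.6 = 2.27, E = 1.5/3.8 = 0.395.
Ranked: B > E > C.

B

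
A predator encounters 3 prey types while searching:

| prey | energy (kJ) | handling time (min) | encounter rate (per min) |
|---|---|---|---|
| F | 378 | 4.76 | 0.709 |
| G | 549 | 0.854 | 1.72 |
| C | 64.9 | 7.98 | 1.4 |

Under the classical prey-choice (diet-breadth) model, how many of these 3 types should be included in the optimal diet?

1

E/h in descending order: G 643, F 79.4, C 8.13 kJ/min. The optimal diet is the largest prefix of this list for which every included type satisfies E_i/h_i > R on the types above it.
Rate on top 1: 382.5. F: 79.4 < 382.5 → exclude; stop.
Optimal diet: G — 1 of 3 types.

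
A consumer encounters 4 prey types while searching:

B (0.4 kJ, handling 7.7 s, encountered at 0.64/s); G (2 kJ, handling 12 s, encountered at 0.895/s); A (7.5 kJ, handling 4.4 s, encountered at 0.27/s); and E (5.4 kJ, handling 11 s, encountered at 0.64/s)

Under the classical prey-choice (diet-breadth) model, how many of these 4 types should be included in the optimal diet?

Profitabilities (E/h, kJ/s): A 1.7, E 0.491, G 0.167, B 0.0519. Add prey in this order while the next type's profitability exceeds the intake rate on those already taken.
Rate on top 1: 0.9255. E: 0.491 < 0.9255 → exclude; stop.
Optimal diet: A — 1 of 4 types.

1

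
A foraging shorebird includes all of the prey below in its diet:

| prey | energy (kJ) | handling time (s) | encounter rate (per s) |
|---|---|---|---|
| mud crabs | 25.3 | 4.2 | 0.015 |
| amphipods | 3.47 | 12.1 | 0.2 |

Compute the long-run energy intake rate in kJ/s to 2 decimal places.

0.31 kJ/s

R = Σλ_iE_i / (1 + Σλ_ih_i)
Numerator: 0.015×25.3 + 0.2×3.47 = 1.074
Denominator: 1 + 0.015×4.2 + 0.2×12.1 = 3.483
R = 1.074/3.483 = 0.3082 kJ/s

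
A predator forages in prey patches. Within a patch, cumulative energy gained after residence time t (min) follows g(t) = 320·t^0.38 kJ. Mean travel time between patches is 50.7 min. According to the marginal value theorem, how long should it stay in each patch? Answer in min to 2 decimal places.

Optimal t* satisfies g'(t*) = g(t*)/(T + t*).
g'(t) = 0.38·320·t^-0.62. Setting 0.38·320·t^-0.62 = 320·t^0.38/(50.7+t) gives 0.38(50.7+t) = t, so 0.62·t = 0.38×50.7.
t* = 0.38×50.7/0.62 = 31.07 min.

31.07 min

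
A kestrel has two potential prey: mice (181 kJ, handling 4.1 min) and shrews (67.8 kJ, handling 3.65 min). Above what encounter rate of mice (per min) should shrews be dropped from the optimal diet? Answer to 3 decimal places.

0.177 per min

Drop shrews once their profitability E₂/h₂ falls below the rate achievable on mice alone: E₂/h₂ = λE₁/(1 + λh₁).
Solve for λ: λE₁h₂ = E₂(1 + λh₁) → λ(E₁h₂ − E₂h₁) = E₂ → λ = E₂/(E₁h₂ − E₂h₁).
λ = 67.8/(181×3.65 − 67.8×4.1) = 67.8/382.7 = 0.1772 per min.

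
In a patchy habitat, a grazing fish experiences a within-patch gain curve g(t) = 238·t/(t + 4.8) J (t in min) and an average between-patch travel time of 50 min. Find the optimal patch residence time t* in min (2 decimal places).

15.49 min

Optimal t* satisfies g'(t*) = g(t*)/(T + t*).
g'(t) = 238·4.8/(t + 4.8)². Setting 238·4.8/(t+4.8)² = 238t/[(t+4.8)(50+t)] gives 4.8(50+t) = t(t+4.8), so t² = 4.8×50 = 240.
t* = √240 = 15.49 min.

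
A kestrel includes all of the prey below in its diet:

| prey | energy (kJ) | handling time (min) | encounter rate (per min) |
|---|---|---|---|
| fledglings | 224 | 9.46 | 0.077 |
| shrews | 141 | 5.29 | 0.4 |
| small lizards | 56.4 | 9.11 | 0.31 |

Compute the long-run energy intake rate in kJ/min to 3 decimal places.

R = (0.077×224 + 0.4×141 + 0.31×56.4) / (1 + 0.077×9.46 + 0.4×5.29 + 0.31×9.11) = 91.13/6.669 = 13.67 kJ/min.

13.666 kJ/min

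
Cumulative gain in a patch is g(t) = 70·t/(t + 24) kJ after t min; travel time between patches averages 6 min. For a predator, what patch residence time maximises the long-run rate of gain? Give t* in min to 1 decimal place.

12.0 min

Optimal t* satisfies g'(t*) = g(t*)/(T + t*).
g'(t) = 70·24/(t + 24)². Setting 70·24/(t+24)² = 70t/[(t+24)(6+t)] gives 24(6+t) = t(t+24), so t² = 24×6 = 144.
t* = √144 = 12 min.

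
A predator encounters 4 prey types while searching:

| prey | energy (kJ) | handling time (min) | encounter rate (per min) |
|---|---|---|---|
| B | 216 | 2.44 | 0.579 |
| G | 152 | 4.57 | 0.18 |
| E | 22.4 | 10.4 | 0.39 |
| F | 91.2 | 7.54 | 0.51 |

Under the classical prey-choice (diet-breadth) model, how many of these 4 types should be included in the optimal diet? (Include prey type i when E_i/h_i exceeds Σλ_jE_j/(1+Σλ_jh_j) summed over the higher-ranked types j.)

Rank by E/h (kJ/min): B 88.5, G 33.3, F 12.1, E 2.15. Include each in turn until the next type's E/h falls below the running intake rate.
Rate on top 1: 51.83. G: 33.3 < 51.83 → exclude; stop.
Optimal diet: B — 1 of 4 types.

1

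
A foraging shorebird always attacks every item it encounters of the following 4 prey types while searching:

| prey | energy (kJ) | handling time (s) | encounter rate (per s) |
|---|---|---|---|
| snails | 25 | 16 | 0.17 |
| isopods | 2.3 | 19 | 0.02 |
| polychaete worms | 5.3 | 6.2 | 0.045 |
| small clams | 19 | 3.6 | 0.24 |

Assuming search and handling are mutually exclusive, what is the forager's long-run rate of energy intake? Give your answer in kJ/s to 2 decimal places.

1.73 kJ/s

Energy encountered per unit search time: 0.17×25 + 0.02×2.3 + 0.045×5.3 + 0.24×19 = 9.095 kJ/s.
Handling time per unit search time: 0.17×16 + 0.02×19 + 0.045×6.2 + 0.24×3.6 = 4.243.
Rate = 9.095/(1 + 4.243) = 1.735 kJ/s.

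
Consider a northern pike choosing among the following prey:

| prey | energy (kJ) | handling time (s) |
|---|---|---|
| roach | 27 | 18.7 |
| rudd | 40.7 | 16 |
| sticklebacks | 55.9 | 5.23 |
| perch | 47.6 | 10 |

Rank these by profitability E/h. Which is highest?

sticklebacks

Profitability E/h (kJ/s): roach = 27/18.7 = 1.44, rudd = 40.7/16 = 2.54, sticklebacks = 55.9/5.23 = 10.7, perch = 47.6/10 = 4.76.
Ranked: sticklebacks > perch > rudd > roach.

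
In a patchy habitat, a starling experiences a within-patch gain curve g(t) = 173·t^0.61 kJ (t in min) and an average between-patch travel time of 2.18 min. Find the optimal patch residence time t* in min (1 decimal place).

By the marginal value theorem, leave when the instantaneous gain rate g'(t) equals the habitat-wide average g(t)/(T + t).
g'(t) = 0.61·173·t^-0.39. Setting 0.61·173·t^-0.39 = 173·t^0.61/(2.18+t) gives 0.61(2.18+t) = t, so 0.39·t = 0.61×2.18.
t* = 0.61×2.18/0.39 = 3.41 min.

3.4 min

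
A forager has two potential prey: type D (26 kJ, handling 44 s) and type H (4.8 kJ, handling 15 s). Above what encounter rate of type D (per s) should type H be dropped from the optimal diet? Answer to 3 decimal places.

0.027 per s

The zero-one rule: include type H iff E₂/h₂ > λE₁/(1+λh₁). Equality gives the switch point.
λE₁h₂ = E₂ + λE₂h₁ ⇒ λ = E₂/(E₁h₂ − E₂h₁) = 4.8/(390 − 211.2) = 0.02685 per s.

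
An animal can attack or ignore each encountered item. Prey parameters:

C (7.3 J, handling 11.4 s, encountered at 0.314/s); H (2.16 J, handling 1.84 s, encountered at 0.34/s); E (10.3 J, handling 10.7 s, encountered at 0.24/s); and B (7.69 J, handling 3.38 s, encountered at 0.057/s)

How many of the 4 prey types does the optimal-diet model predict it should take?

Rank by E/h (J/s): B 2.28, H 1.17, E 0.963, C 0.64. Include each in turn until the next type's E/h falls below the running intake rate.
Rate on top 1: 0.3675. H: 1.17 > 0.3675 → include.
Rate on top 2: 0.645. E: 0.963 > 0.645 → include.
Rate on top 3: 0.8309. C: 0.64 < 0.8309 → exclude; stop.
Optimal diet: B, H, E — 3 of 4 types.

3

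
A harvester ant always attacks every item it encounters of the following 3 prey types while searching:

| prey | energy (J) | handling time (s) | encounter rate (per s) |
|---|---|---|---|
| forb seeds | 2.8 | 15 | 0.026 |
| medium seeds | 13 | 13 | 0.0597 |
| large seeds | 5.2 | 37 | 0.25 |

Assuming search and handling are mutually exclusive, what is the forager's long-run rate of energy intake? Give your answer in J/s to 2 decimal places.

0.19 J/s

R = Σλ_iE_i / (1 + Σλ_ih_i)
Numerator: 0.026×2.8 + 0.0597×13 + 0.25×5.2 = 2.149
Denominator: 1 + 0.026×15 + 0.0597×13 + 0.25×37 = 11.42
R = 2.149/11.42 = 0.1882 J/s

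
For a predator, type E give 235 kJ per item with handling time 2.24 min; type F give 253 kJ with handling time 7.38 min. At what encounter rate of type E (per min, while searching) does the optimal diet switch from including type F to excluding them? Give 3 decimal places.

At the threshold, the rate on type E alone equals the profitability of type F: λ·235/(1 + λ·2.24) = 253/7.38 = 34.28.
Rearranging, λ(235 − 34.28×2.24) = 34.28, so λ = 34.28/158.2 = 0.2167 per min.

0.217 per min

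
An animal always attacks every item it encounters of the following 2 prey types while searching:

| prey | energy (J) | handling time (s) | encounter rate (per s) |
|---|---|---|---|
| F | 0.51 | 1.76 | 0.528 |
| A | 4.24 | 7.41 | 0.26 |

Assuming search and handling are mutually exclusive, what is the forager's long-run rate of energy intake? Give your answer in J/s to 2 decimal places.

R = Σλ_iE_i / (1 + Σλ_ih_i)
Numerator: 0.528×0.51 + 0.26×4.24 = 1.372
Denominator: 1 + 0.528×1.76 + 0.26×7.41 = 3.856
R = 1.372/3.856 = 0.3557 J/s

0.36 J/s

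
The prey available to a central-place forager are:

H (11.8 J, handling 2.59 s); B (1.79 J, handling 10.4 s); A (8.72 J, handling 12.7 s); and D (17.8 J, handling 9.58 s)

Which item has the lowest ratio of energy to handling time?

In descending order of E/h:
H: 11.8/2.59 = 4.56 J/s
D: 17.8/9.58 = 1.86 J/s
A: 8.72/12.7 = 0.687 J/s
B: 1.79/10.4 = 0.172 J/s

B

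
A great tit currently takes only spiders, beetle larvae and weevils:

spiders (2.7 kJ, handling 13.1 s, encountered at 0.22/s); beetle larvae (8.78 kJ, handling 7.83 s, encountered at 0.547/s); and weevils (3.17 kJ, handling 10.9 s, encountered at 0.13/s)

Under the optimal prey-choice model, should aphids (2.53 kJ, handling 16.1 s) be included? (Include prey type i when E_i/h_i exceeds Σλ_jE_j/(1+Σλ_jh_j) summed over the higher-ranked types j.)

On spiders, beetle larvae and weevils alone, R = ΣλE/(1+Σλh) = 5.809/9.582 = 0.6062 kJ/s.
Profitability of aphids: 2.53/16.1 = 0.1571 kJ/s.
0.1571 < 0.6062, so adding aphids would lower the average — exclude it.

No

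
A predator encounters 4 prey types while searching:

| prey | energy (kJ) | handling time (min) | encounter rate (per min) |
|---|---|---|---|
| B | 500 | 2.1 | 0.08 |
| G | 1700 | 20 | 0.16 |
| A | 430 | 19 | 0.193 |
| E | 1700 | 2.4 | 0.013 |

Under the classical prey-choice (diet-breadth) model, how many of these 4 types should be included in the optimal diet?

E/h in descending order: E 708, B 238, G 85, A 22.6 kJ/min. The optimal diet is the largest prefix of this list for which every included type satisfies E_i/h_i > R on the types above it.
Rate on top 1: 21.43. B: 238 > 21.43 → include.
Rate on top 2: 51.78. G: 85 > 51.78 → include.
Rate on top 3: 75.95. A: 22.6 < 75.95 → exclude; stop.
Optimal diet: E, B, G — 3 of 4 types.

3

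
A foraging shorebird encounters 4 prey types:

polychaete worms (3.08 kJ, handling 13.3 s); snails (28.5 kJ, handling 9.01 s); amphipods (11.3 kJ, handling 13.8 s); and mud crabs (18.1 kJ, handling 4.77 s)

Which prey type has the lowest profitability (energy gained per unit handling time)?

polychaete worms

Profitability E/h (kJ/s): polychaete worms = 3.08/13.3 = 0.232, snails = 28.5/9.01 = 3.16, amphipods = 11.3/13.8 = 0.819, mud crabs = 18.1/4.77 = 3.79.
Ranked: mud crabs > snails > amphipods > polychaete worms.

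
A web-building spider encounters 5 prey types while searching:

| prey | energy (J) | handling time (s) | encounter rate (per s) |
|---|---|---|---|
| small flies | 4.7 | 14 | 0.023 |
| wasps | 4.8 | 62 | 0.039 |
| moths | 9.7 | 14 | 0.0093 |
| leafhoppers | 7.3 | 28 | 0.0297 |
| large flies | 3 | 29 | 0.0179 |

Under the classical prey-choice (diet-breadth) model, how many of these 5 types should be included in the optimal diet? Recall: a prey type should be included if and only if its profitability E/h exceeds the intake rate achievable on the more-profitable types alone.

Profitabilities (E/h, J/s): moths 0.693, small flies 0.336, leafhoppers 0.261, large flies 0.103, wasps 0.0774. Add prey in this order while the next type's profitability exceeds the intake rate on those already taken.
Rate on top 1: 0.07982. small flies: 0.336 > 0.07982 → include.
Rate on top 2: 0.1366. leafhoppers: 0.261 > 0.1366 → include.
Rate on top 3: 0.1818. large flies: 0.103 < 0.1818 → exclude; stop.
Optimal diet: moths, small flies, leafhoppers — 3 of 5 types.

3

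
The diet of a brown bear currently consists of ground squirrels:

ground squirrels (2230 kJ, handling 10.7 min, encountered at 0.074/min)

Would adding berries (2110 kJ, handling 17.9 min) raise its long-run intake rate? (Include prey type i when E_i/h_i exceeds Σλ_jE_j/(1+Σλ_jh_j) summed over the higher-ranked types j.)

Yes

Intake rate on the current diet: R = (0.074×2230) / (1 + 0.074×10.7) = 165/1.792 = 92.1 kJ/min.
Profitability of berries: 2110/17.9 = 117.9 kJ/min.
Since 117.9 > R, including berries increases the long-run rate.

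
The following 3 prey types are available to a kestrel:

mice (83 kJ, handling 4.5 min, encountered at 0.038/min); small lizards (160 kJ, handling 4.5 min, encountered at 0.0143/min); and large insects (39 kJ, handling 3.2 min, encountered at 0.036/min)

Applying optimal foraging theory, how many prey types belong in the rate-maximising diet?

Rank by E/h (kJ/min): small lizards 35.6, mice 18.4, large insects 12.2. Include each in turn until the next type's E/h falls below the running intake rate.
Rate on top 1: 2.15. mice: 18.4 > 2.15 → include.
Rate on top 2: 4.405. large insects: 12.2 > 4.405 → include.
Optimal diet: small lizards, mice, large insects — 3 of 3 types.

3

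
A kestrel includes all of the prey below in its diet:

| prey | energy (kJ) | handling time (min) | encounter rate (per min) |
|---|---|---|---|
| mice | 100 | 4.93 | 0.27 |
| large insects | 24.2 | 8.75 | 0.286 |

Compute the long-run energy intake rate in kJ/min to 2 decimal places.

R = Σλ_iE_i / (1 + Σλ_ih_i)
Numerator: 0.27×100 + 0.286×24.2 = 33.92
Denominator: 1 + 0.27×4.93 + 0.286×8.75 = 4.834
R = 33.92/4.834 = 7.018 kJ/min

7.02 kJ/min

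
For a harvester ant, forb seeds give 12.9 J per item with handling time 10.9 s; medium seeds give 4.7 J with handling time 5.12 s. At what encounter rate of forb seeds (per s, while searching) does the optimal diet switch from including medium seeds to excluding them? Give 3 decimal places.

At the threshold, the rate on forb seeds alone equals the profitability of medium seeds: λ·12.9/(1 + λ·10.9) = 4.7/5.12 = 0.918.
Rearranging, λ(12.9 − 0.918×10.9) = 0.918, so λ = 0.918/2.894 = 0.3172 per s.

0.317 per s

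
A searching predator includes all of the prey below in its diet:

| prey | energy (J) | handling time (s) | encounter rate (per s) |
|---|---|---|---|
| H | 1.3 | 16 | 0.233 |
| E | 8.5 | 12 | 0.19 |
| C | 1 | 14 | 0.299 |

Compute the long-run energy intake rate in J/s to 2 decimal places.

0.20 J/s

R = (0.233×1.3 + 0.19×8.5 + 0.299×1) / (1 + 0.233×16 + 0.19×12 + 0.299×14) = 2.217/11.19 = 0.198 J/s.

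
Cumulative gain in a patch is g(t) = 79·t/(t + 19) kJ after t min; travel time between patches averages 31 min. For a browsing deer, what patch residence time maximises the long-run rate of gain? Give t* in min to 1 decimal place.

Optimal t* satisfies g'(t*) = g(t*)/(T + t*).
g'(t) = 79·19/(t + 19)². Setting 79·19/(t+19)² = 79t/[(t+19)(31+t)] gives 19(31+t) = t(t+19), so t² = 19×31 = 589.
t* = √589 = 24.27 min.

24.3 min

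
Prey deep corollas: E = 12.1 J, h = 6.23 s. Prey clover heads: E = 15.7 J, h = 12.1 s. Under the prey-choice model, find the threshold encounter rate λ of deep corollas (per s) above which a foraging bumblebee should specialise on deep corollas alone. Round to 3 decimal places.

At the threshold, the rate on deep corollas alone equals the profitability of clover heads: λ·12.1/(1 + λ·6.23) = 15.7/12.1 = 1.298.
Rearranging, λ(12.1 − 1.298×6.23) = 1.298, so λ = 1.298/4.016 = 0.3231 per s.

0.323 per s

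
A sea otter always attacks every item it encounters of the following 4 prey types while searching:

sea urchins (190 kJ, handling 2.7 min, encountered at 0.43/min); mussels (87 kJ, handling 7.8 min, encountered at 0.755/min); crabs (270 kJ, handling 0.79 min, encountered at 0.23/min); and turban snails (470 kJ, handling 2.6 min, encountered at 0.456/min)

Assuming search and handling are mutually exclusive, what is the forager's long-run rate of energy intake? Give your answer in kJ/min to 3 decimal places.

R = Σλ_iE_i / (1 + Σλ_ih_i)
Numerator: 0.43×190 + 0.755×87 + 0.23×270 + 0.456×470 = 423.8
Denominator: 1 + 0.43×2.7 + 0.755×7.8 + 0.23×0.79 + 0.456×2.6 = 9.417
R = 423.8/9.417 = 45 kJ/min

45.003 kJ/min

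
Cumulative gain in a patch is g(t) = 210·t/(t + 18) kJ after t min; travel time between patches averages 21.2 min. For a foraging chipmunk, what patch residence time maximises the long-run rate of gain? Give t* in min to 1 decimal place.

19.5 min

Optimal t* satisfies g'(t*) = g(t*)/(T + t*).
g'(t) = 210·18/(t + 18)². Setting 210·18/(t+18)² = 210t/[(t+18)(21.2+t)] gives 18(21.2+t) = t(t+18), so t² = 18×21.2 = 381.6.
t* = √381.6 = 19.53 min.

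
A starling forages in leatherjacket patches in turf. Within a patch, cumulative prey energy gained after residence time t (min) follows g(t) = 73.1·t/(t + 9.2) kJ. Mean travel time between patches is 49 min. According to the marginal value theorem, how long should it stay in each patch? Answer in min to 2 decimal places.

21.23 min

Maximise g(t)/(T+t): set derivative to zero → g'(t)(T+t) = g(t).
g'(t) = 73.1·9.2/(t + 9.2)². Setting 73.1·9.2/(t+9.2)² = 73.1t/[(t+9.2)(49+t)] gives 9.2(49+t) = t(t+9.2), so t² = 9.2×49 = 450.8.
t* = √450.8 = 21.23 min.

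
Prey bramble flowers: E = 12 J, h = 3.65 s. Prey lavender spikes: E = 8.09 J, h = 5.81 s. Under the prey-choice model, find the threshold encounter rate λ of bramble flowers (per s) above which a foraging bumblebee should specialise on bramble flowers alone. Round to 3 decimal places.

0.201 per s

At the threshold, the rate on bramble flowers alone equals the profitability of lavender spikes: λ·12/(1 + λ·3.65) = 8.09/5.81 = 1.392.
Rearranging, λ(12 − 1.392×3.65) = 1.392, so λ = 1.392/6.918 = 0.2013 per s.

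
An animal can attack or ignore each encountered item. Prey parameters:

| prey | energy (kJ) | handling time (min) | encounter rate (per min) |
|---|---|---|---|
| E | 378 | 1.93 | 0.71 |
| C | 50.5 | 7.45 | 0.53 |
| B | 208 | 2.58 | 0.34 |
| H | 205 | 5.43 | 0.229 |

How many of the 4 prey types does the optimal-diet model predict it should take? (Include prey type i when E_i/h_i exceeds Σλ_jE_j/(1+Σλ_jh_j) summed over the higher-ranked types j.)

Profitabilities (E/h, kJ/min): E 196, B 80.6, H 37.8, C 6.78. Add prey in this order while the next type's profitability exceeds the intake rate on those already taken.
Rate on top 1: 113.2. B: 80.6 < 113.2 → exclude; stop.
Optimal diet: E — 1 of 4 types.

1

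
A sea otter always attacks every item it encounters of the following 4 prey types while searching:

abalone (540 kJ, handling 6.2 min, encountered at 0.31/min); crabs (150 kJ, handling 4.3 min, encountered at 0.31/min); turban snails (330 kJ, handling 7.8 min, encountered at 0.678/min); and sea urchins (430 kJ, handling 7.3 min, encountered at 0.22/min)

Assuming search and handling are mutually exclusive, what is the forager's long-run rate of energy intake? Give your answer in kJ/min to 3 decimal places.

47.737 kJ/min

R = Σλ_iE_i / (1 + Σλ_ih_i)
Numerator: 0.31×540 + 0.31×150 + 0.678×330 + 0.22×430 = 532.2
Denominator: 1 + 0.31×6.2 + 0.31×4.3 + 0.678×7.8 + 0.22×7.3 = 11.15
R = 532.2/11.15 = 47.74 kJ/min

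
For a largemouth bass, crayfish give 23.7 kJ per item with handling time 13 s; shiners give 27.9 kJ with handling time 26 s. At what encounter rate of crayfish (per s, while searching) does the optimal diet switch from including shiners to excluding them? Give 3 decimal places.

Drop shiners once their profitability E₂/h₂ falls below the rate achievable on crayfish alone: E₂/h₂ = λE₁/(1 + λh₁).
Solve for λ: λE₁h₂ = E₂(1 + λh₁) → λ(E₁h₂ − E₂h₁) = E₂ → λ = E₂/(E₁h₂ − E₂h₁).
λ = 27.9/(23.7×26 − 27.9×13) = 27.9/253.5 = 0.1101 per s.

0.110 per s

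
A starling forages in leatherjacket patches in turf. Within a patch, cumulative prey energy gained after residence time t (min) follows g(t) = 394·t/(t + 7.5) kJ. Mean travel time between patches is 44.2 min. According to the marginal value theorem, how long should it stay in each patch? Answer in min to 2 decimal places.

18.21 min

By the marginal value theorem, leave when the instantaneous gain rate g'(t) equals the habitat-wide average g(t)/(T + t).
g'(t) = 394·7.5/(t + 7.5)². Setting 394·7.5/(t+7.5)² = 394t/[(t+7.5)(44.2+t)] gives 7.5(44.2+t) = t(t+7.5), so t² = 7.5×44.2 = 331.5.
t* = √331.5 = 18.21 min.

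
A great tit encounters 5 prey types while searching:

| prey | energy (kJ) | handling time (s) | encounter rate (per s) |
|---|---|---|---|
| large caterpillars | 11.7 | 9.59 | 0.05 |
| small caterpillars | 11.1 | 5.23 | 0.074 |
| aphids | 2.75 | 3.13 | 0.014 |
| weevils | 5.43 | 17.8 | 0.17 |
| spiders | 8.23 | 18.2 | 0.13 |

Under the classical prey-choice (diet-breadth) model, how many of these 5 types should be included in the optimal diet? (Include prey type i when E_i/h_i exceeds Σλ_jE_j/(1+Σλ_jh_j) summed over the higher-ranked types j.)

3

E/h in descending order: small caterpillars 2.12, large caterpillars 1.22, aphids 0.879, spiders 0.452, weevils 0.305 kJ/s. The optimal diet is the largest prefix of this list for which every included type satisfies E_i/h_i > R on the types above it.
Rate on top 1: 0.5922. large caterpillars: 1.22 > 0.5922 → include.
Rate on top 2: 0.7535. aphids: 0.879 > 0.7535 → include.
Rate on top 3: 0.7564. spiders: 0.452 < 0.7564 → exclude; stop.
Optimal diet: small caterpillars, large caterpillars, aphids — 3 of 5 types.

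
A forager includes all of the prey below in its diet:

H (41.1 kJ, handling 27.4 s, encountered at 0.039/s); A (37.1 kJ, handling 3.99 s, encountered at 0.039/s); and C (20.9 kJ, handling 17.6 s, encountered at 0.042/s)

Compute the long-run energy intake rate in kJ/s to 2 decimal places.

1.33 kJ/s

Energy encountered per unit search time: 0.039×41.1 + 0.039×37.1 + 0.042×20.9 = 3.928 kJ/s.
Handling time per unit search time: 0.039×27.4 + 0.039×3.99 + 0.042×17.6 = 1.963.
Rate = 3.928/(1 + 1.963) = 1.325 kJ/s.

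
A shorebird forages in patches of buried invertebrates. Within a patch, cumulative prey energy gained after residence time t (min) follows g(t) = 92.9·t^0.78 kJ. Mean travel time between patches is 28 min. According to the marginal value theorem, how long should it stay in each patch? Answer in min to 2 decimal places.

99.27 min

By the marginal value theorem, leave when the instantaneous gain rate g'(t) equals the habitat-wide average g(t)/(T + t).
g'(t) = 0.78·92.9·t^-0.22. Setting 0.78·92.9·t^-0.22 = 92.9·t^0.78/(28+t) gives 0.78(28+t) = t, so 0.22·t = 0.78×28.
t* = 0.78×28/0.22 = 99.27 min.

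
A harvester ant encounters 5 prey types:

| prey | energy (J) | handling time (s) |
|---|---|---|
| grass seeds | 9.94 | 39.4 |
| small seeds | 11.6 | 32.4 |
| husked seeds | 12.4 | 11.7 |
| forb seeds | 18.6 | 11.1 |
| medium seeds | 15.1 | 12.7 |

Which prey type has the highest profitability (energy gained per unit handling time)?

Profitability E/h (J/s): grass seeds = 9.94/39.4 = 0.252, small seeds = 11.6/32.4 = 0.358, husked seeds = 12.4/11.7 = 1.06, forb seeds = 18.6/11.1 = 1.68, medium seeds = 15.1/12.7 = 1.19.
Ranked: forb seeds > medium seeds > husked seeds > small seeds > grass seeds.

forb seeds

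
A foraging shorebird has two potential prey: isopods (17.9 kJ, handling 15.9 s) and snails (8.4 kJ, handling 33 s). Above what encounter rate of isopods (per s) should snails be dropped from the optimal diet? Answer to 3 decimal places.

The zero-one rule: include snails iff E₂/h₂ > λE₁/(1+λh₁). Equality gives the switch point.
λE₁h₂ = E₂ + λE₂h₁ ⇒ λ = E₂/(E₁h₂ − E₂h₁) = 8.4/(590.7 − 133.6) = 0.01838 per s.

0.018 per s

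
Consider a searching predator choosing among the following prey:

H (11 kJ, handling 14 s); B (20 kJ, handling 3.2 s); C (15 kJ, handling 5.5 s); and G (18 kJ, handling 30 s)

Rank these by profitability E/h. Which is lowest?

G

Profitability E/h (kJ/s): H = 11/14 = 0.786, B = 20/3.2 = 6.25, C = 15/5.5 = 2.73, G = 18/30 = 0.6.
Ranked: B > C > H > G.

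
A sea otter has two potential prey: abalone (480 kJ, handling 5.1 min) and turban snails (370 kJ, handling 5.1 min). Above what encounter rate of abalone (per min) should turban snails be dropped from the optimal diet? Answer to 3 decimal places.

0.660 per min

At the threshold, the rate on abalone alone equals the profitability of turban snails: λ·480/(1 + λ·5.1) = 370/5.1 = 72.55.
Rearranging, λ(480 − 72.55×5.1) = 72.55, so λ = 72.55/110 = 0.6595 per min.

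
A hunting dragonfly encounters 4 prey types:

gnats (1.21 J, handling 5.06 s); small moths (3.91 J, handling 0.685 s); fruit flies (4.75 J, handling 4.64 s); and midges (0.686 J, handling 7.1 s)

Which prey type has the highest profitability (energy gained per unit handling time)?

small moths

Profitability E/h (J/s): gnats = 1.21/5.06 = 0.239, small moths = 3.91/0.685 = 5.71, fruit flies = 4.75/4.64 = 1.02, midges = 0.686/7.1 = 0.0966.
Ranked: small moths > fruit flies > gnats > midges.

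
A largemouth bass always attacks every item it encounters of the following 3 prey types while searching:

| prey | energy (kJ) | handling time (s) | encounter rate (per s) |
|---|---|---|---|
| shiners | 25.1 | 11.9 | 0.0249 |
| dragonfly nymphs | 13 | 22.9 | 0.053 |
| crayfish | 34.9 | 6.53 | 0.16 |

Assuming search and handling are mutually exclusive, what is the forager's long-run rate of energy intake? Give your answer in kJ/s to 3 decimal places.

R = (0.0249×25.1 + 0.053×13 + 0.16×34.9) / (1 + 0.0249×11.9 + 0.053×22.9 + 0.16×6.53) = 6.898/3.555 = 1.94 kJ/s.

1.940 kJ/s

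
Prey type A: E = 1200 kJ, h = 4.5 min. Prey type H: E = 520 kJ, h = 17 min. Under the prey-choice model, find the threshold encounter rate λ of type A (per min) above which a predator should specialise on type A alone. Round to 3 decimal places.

0.029 per min

At the threshold, the rate on type A alone equals the profitability of type H: λ·1200/(1 + λ·4.5) = 520/17 = 30.59.
Rearranging, λ(1200 − 30.59×4.5) = 30.59, so λ = 30.59/1062 = 0.02879 per min.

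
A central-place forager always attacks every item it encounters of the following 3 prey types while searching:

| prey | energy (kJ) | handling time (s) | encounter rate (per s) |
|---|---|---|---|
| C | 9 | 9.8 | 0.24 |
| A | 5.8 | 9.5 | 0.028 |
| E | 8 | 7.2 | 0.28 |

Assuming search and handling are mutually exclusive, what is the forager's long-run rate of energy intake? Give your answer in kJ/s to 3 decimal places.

0.810 kJ/s

Energy encountered per unit search time: 0.24×9 + 0.028×5.8 + 0.28×8 = 4.562 kJ/s.
Handling time per unit search time: 0.24×9.8 + 0.028×9.5 + 0.28×7.2 = 4.634.
Rate = 4.562/(1 + 4.634) = 0.8098 kJ/s.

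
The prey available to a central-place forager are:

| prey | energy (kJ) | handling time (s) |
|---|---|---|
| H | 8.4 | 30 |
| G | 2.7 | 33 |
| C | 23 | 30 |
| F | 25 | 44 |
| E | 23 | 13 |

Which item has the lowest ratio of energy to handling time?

In descending order of E/h:
E: 23/13 = 1.77 kJ/s
C: 23/30 = 0.767 kJ/s
F: 25/44 = 0.568 kJ/s
H: 8.4/30 = 0.28 kJ/s
G: 2.7/33 = 0.0818 kJ/s

G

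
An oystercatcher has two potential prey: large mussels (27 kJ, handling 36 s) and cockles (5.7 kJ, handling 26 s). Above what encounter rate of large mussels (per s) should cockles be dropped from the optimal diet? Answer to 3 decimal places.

At the threshold, the rate on large mussels alone equals the profitability of cockles: λ·27/(1 + λ·36) = 5.7/26 = 0.2192.
Rearranging, λ(27 − 0.2192×36) = 0.2192, so λ = 0.2192/19.11 = 0.01147 per s.

0.011 per s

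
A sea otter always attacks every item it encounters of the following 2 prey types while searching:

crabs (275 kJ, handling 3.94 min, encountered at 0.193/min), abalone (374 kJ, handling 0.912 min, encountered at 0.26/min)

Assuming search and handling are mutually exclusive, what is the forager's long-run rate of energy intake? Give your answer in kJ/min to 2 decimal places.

Energy encountered per unit search time: 0.193×275 + 0.26×374 = 150.3 kJ/min.
Handling time per unit search time: 0.193×3.94 + 0.26×0.912 = 0.9975.
Rate = 150.3/(1 + 0.9975) = 75.25 kJ/min.

75.25 kJ/min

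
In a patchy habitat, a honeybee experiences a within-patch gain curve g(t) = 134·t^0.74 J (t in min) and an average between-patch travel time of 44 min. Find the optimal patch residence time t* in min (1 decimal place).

By the marginal value theorem, leave when the instantaneous gain rate g'(t) equals the habitat-wide average g(t)/(T + t).
g'(t) = 0.74·134·t^-0.26. Setting 0.74·134·t^-0.26 = 134·t^0.74/(44+t) gives 0.74(44+t) = t, so 0.26·t = 0.74×44.
t* = 0.74×44/0.26 = 125.2 min.

125.2 min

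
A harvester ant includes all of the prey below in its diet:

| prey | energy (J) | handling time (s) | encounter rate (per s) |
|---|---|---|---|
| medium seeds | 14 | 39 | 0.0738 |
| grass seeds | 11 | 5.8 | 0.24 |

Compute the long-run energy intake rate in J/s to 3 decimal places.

R = (0.0738×14 + 0.24×11) / (1 + 0.0738×39 + 0.24×5.8) = 3.673/5.27 = 0.697 J/s.

0.697 J/s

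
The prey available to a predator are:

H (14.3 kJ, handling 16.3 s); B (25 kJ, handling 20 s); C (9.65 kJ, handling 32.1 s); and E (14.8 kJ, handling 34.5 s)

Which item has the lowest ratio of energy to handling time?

In descending order of E/h:
B: 25/20 = 1.25 kJ/s
H: 14.3/16.3 = 0.877 kJ/s
E: 14.8/34.5 = 0.429 kJ/s
C: 9.65/32.1 = 0.301 kJ/s

C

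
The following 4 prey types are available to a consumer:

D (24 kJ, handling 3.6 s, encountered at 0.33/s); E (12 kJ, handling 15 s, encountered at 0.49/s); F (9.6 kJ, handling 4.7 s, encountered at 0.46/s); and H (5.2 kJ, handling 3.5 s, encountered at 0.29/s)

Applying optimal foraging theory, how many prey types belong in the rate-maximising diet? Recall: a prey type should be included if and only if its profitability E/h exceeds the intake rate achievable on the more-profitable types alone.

Rank by E/h (kJ/s): D 6.67, F 2.04, H 1.49, E 0.8. Include each in turn until the next type's E/h falls below the running intake rate.
Rate on top 1: 3.62. F: 2.04 < 3.62 → exclude; stop.
Optimal diet: D — 1 of 4 types.

1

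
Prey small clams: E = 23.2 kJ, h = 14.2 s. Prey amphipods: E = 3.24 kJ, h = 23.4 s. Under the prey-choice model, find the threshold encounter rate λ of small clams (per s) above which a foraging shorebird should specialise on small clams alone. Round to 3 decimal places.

0.007 per s

The zero-one rule: include amphipods iff E₂/h₂ > λE₁/(1+λh₁). Equality gives the switch point.
λE₁h₂ = E₂ + λE₂h₁ ⇒ λ = E₂/(E₁h₂ − E₂h₁) = 3.24/(542.9 − 46.01) = 0.006521 per s.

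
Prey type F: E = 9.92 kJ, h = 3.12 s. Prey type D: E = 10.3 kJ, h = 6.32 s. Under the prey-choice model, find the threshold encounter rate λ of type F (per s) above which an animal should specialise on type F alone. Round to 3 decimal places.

The zero-one rule: include type D iff E₂/h₂ > λE₁/(1+λh₁). Equality gives the switch point.
λE₁h₂ = E₂ + λE₂h₁ ⇒ λ = E₂/(E₁h₂ − E₂h₁) = 10.3/(62.69 − 32.14) = 0.3371 per s.

0.337 per s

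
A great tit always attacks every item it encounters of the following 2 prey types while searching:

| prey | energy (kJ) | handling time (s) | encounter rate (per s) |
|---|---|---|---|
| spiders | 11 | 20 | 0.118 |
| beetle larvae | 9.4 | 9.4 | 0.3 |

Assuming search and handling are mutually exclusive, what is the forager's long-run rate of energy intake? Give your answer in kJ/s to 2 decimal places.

R = Σλ_iE_i / (1 + Σλ_ih_i)
Numerator: 0.118×11 + 0.3×9.4 = 4.118
Denominator: 1 + 0.118×20 + 0.3×9.4 = 6.18
R = 4.118/6.18 = 0.6663 kJ/s

0.67 kJ/s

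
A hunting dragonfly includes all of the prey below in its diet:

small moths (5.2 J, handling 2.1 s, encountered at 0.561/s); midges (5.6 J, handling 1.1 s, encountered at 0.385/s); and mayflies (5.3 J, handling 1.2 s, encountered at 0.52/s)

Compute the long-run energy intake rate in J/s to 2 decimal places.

Energy encountered per unit search time: 0.561×5.2 + 0.385×5.6 + 0.52×5.3 = 7.829 J/s.
Handling time per unit search time: 0.561×2.1 + 0.385×1.1 + 0.52×1.2 = 2.226.
Rate = 7.829/(1 + 2.226) = 2.427 J/s.

2.43 J/s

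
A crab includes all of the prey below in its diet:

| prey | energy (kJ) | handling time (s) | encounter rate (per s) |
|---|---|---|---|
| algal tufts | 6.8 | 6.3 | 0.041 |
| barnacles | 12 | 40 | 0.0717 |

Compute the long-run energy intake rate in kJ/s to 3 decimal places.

0.276 kJ/s

R = Σλ_iE_i / (1 + Σλ_ih_i)
Numerator: 0.041×6.8 + 0.0717×12 = 1.139
Denominator: 1 + 0.041×6.3 + 0.0717×40 = 4.126
R = 1.139/4.126 = 0.2761 kJ/s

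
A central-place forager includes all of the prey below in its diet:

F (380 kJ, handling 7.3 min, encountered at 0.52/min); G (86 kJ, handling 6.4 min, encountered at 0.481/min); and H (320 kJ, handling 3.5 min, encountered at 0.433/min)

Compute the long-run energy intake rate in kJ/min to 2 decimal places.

40.21 kJ/min

Energy encountered per unit search time: 0.52×380 + 0.481×86 + 0.433×320 = 377.5 kJ/min.
Handling time per unit search time: 0.52×7.3 + 0.481×6.4 + 0.433×3.5 = 8.39.
Rate = 377.5/(1 + 8.39) = 40.21 kJ/min.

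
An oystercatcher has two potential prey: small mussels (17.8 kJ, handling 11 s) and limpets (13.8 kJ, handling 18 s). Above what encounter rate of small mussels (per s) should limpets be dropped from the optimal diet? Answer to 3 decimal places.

0.082 per s

The zero-one rule: include limpets iff E₂/h₂ > λE₁/(1+λh₁). Equality gives the switch point.
λE₁h₂ = E₂ + λE₂h₁ ⇒ λ = E₂/(E₁h₂ − E₂h₁) = 13.8/(320.4 − 151.8) = 0.08185 per s.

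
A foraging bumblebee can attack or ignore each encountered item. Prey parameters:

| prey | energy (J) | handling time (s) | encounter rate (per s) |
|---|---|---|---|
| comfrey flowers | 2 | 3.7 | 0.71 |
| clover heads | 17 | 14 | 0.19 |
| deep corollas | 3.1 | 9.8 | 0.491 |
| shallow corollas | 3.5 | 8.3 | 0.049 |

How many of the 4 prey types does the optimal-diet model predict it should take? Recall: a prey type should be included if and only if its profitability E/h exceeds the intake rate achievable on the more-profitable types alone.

Rank by E/h (J/s): clover heads 1.21, comfrey flowers 0.541, shallow corollas 0.422, deep corollas 0.316. Include each in turn until the next type's E/h falls below the running intake rate.
Rate on top 1: 0.8825. comfrey flowers: 0.541 < 0.8825 → exclude; stop.
Optimal diet: clover heads — 1 of 4 types.

1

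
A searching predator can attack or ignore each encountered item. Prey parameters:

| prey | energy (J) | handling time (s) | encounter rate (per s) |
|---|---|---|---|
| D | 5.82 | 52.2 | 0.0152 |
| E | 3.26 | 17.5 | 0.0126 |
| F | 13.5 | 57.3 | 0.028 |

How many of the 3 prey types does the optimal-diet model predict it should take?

2

E/h in descending order: F 0.236, E 0.186, D 0.111 J/s. The optimal diet is the largest prefix of this list for which every included type satisfies E_i/h_i > R on the types above it.
Rate on top 1: 0.1451. E: 0.186 > 0.1451 → include.
Rate on top 2: 0.1484. D: 0.111 < 0.1484 → exclude; stop.
Optimal diet: F, E — 2 of 3 types.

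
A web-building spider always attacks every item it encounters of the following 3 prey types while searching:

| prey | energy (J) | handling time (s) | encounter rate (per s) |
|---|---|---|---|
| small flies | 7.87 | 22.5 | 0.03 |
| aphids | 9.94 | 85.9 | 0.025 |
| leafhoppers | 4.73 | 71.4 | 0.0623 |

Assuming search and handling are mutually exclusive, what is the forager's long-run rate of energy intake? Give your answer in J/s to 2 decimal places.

0.09 J/s

Energy encountered per unit search time: 0.03×7.87 + 0.025×9.94 + 0.0623×4.73 = 0.7793 J/s.
Handling time per unit search time: 0.03×22.5 + 0.025×85.9 + 0.0623×71.4 = 7.271.
Rate = 0.7793/(1 + 7.271) = 0.09422 J/s.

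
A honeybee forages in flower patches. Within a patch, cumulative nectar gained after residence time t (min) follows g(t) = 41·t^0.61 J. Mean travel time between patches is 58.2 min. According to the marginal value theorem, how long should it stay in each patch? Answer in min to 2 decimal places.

Optimal t* satisfies g'(t*) = g(t*)/(T + t*).
g'(t) = 0.61·41·t^-0.39. Setting 0.61·41·t^-0.39 = 41·t^0.61/(58.2+t) gives 0.61(58.2+t) = t, so 0.39·t = 0.61×58.2.
t* = 0.61×58.2/0.39 = 91.03 min.

91.03 min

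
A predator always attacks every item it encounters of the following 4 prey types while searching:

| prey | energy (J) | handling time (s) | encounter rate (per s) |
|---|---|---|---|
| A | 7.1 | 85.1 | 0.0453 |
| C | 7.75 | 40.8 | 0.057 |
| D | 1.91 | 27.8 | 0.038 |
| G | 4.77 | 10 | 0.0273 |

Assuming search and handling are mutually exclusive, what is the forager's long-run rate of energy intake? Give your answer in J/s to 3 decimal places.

R = (0.0453×7.1 + 0.057×7.75 + 0.038×1.91 + 0.0273×4.77) / (1 + 0.0453×85.1 + 0.057×40.8 + 0.038×27.8 + 0.0273×10) = 0.9662/8.51 = 0.1135 J/s.

0.114 J/s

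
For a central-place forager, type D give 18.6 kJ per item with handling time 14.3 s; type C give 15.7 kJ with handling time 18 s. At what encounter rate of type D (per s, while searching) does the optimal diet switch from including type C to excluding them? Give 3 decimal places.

0.142 per s

The zero-one rule: include type C iff E₂/h₂ > λE₁/(1+λh₁). Equality gives the switch point.
λE₁h₂ = E₂ + λE₂h₁ ⇒ λ = E₂/(E₁h₂ − E₂h₁) = 15.7/(334.8 − 224.5) = 0.1424 per s.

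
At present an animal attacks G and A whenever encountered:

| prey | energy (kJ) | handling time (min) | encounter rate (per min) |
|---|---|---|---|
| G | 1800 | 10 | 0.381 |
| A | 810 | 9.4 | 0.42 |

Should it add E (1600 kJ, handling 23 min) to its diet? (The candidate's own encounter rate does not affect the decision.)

No

Current rate: (0.381×1800 + 0.42×810)/(1 + 0.381×10 + 0.42×9.4) = 117.2 kJ/min.
E: E/h = 1600/23 = 69.57 kJ/min.
Since 69.57 < R, time spent handling E is better spent searching.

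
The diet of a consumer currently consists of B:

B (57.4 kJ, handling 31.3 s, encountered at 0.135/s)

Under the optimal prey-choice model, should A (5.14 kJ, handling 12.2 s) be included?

Intake rate on the current diet: R = (0.135×57.4) / (1 + 0.135×31.3) = 7.749/5.226 = 1.483 kJ/s.
Profitability of A: 5.14/12.2 = 0.4213 kJ/s.
0.4213 < 1.483, so adding A would lower the average — exclude it.

No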